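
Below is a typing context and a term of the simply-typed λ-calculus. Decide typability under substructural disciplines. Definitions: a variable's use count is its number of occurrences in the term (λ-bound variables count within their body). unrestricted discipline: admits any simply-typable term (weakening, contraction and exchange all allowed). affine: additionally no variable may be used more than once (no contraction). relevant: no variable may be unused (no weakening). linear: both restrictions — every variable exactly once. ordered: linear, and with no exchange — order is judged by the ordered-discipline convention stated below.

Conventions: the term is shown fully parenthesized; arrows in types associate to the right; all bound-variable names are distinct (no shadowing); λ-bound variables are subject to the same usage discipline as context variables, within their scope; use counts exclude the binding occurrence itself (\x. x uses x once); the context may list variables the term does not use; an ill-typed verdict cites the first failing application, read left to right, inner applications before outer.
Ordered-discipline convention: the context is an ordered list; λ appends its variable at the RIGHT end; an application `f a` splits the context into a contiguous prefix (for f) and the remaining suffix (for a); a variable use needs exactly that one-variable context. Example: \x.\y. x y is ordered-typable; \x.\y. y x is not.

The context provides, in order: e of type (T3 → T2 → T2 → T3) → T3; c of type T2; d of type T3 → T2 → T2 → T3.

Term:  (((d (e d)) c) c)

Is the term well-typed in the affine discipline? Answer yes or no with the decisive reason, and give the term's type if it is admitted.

no — uses contraction: c ×2, d ×2
variable uses: e: 1×; c: 2×; d: 2×
order of uses: d, e, d, c, c
typing: well-typed at T3
all disciplines: ordered ✗ · linear ✗ · affine ✗ · relevant ✓ · unrestricted ✓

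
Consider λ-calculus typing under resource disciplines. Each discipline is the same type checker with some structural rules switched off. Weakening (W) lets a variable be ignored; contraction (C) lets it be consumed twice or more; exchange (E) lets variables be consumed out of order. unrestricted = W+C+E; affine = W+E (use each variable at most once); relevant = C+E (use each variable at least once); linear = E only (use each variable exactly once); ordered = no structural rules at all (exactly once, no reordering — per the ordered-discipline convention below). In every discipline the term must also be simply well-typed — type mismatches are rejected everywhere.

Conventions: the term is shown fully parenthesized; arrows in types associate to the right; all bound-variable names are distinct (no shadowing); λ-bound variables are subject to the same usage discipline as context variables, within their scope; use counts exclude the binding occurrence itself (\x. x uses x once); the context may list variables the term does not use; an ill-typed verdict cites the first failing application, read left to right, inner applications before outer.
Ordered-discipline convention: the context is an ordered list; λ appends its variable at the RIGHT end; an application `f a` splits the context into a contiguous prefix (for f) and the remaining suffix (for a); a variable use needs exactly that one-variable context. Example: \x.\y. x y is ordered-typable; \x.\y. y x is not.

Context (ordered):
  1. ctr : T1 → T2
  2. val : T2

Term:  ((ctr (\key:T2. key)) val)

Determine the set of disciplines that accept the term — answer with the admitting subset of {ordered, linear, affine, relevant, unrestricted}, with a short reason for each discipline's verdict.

accepted by: none
usage: ctr=1, val=1, key (λ-bound)=1
uses in reading order: ctr, key, val
typing: ill-typed: a function awaiting T1 gets T2 → T2
ordered ✗ (the type mismatch rejects it)
linear ✗ (not simply typable)
affine ✗ (fails simple typing)
relevant ✗ (a type mismatch blocks all five)
unrestricted ✗ (the type mismatch rejects it)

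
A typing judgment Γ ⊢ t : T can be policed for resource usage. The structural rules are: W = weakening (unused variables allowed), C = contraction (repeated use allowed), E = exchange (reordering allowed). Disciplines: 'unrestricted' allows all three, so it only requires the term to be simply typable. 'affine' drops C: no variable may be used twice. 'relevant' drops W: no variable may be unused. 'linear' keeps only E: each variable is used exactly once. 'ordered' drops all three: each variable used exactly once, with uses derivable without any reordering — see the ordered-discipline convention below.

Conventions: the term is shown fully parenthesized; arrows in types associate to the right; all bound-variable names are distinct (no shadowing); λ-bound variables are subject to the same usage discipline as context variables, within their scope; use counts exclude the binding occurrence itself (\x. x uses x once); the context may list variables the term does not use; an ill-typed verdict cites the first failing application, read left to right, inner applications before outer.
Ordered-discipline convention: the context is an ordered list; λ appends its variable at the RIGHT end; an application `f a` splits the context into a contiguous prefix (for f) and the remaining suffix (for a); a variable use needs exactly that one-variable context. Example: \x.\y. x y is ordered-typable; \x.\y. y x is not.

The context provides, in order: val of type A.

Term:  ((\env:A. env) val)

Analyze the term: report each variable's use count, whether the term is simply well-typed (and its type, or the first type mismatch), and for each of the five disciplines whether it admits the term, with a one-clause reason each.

usage: val: 1×, env (bound): 1×
order of uses: env, val
typing: well-typed at A
ordered ✓ (one use each (val, env); ordered split holds)
linear ✓ (each of val, env used exactly once)
affine ✓ (at most one use each (val, env))
relevant ✓ (every one of val, env appears)
unrestricted ✓ (typability at A is all that's needed)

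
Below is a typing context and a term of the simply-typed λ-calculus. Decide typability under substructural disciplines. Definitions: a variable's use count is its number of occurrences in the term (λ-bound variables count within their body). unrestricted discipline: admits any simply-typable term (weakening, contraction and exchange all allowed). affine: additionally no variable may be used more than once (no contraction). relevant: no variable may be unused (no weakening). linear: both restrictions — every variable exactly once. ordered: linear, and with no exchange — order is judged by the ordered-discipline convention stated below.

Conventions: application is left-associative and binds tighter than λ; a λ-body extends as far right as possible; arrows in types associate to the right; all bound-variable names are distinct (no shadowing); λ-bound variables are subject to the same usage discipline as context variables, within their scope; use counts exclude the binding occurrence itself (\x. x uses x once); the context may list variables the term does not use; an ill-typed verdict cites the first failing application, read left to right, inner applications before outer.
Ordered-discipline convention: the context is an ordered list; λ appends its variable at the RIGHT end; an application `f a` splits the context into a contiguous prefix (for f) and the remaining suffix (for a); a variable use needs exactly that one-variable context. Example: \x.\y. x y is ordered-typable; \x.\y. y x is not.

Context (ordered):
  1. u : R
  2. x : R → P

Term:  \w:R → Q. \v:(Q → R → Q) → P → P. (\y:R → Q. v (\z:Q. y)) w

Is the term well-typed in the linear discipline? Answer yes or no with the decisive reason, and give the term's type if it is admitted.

no — needs weakening: u, x, z unused
usage: u ×0, x ×0, w (bound) ×1, v (bound) ×1, y (bound) ×1, z (bound) ×0
use order (left to right): v, y, w
typing: the term checks, with type (R → Q) → ((Q → R → Q) → P → P) → P → P
summary: ordered ✗ · linear ✗ · affine ✓ · relevant ✗ · unrestricted ✓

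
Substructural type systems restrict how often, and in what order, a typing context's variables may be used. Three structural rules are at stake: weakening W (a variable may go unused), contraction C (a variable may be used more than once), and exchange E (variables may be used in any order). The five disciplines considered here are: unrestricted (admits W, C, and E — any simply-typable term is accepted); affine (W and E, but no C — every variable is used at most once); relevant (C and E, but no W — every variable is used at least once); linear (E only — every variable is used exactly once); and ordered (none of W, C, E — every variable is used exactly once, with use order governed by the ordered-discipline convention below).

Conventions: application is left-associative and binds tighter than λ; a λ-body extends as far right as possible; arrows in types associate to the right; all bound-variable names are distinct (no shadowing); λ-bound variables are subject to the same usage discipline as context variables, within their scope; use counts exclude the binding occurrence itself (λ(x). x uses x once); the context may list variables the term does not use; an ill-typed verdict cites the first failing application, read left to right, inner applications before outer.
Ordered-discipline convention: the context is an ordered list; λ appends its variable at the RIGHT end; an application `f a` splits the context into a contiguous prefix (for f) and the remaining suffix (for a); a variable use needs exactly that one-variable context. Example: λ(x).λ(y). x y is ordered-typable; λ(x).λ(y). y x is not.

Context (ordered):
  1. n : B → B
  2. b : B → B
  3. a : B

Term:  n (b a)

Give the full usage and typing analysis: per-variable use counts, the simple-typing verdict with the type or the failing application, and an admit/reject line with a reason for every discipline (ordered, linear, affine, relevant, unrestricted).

usage: n=1; b=1; a=1
use order (left to right): n, b, a
typing: ✓ — B
ordered ✓ (one use each (n, b, a); ordered split holds)
linear ✓ (single use per variable (n, b, a))
affine ✓ (no duplicate uses among n, b, a)
relevant ✓ (n, b, a: all used, weakening unneeded)
unrestricted ✓ (simply typable at B; W, C, E all held)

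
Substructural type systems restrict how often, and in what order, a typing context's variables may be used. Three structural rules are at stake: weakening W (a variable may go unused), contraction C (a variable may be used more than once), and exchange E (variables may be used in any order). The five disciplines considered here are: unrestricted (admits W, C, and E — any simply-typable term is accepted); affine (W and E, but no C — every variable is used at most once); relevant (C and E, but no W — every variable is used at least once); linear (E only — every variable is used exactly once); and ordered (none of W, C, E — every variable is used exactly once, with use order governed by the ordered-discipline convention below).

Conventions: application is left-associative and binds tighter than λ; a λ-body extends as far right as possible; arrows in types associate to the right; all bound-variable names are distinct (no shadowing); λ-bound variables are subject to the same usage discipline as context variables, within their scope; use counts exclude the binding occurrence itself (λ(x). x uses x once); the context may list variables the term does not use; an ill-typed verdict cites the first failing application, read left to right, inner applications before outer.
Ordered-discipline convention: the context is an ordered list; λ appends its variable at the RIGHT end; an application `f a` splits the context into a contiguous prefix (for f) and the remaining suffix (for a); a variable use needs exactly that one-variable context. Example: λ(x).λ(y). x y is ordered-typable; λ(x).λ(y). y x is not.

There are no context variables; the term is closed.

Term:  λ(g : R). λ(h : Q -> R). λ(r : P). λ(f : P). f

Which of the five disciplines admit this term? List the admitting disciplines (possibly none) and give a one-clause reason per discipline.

admitted in: affine, unrestricted
counts: g [bound]: 0, h [bound]: 0, r [bound]: 0, f [bound]: 1
order of uses: f
typing: well-typed — term : R -> (Q -> R) -> P -> P -> P
ordered ✗ (g, h, r left unused)
linear ✗ (g, h, r left unused)
affine ✓ (no duplicate uses among g, h, r, f)
relevant ✗ (g, h, r left unused)
unrestricted ✓ (simply typable at R -> (Q -> R) -> P -> P -> P; W, C, E all held)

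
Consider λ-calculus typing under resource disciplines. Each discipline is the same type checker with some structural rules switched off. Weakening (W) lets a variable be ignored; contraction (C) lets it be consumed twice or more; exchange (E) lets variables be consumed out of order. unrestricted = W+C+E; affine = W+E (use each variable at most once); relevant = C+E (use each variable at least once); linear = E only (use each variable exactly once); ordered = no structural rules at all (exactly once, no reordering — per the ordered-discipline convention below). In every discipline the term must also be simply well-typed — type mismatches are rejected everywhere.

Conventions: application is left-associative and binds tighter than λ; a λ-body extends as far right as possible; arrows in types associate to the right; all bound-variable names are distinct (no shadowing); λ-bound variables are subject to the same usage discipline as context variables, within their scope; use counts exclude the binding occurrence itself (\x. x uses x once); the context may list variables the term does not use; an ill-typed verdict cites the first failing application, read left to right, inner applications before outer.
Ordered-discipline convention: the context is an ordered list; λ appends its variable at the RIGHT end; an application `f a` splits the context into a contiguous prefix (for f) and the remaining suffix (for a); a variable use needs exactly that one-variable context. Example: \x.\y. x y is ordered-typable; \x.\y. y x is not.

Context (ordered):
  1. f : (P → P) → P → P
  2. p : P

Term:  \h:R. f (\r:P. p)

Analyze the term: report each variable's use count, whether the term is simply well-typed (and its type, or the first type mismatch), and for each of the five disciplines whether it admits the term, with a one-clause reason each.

use counts: f: 1; p: 1; h (bound): 0; r (bound): 0
uses in reading order: f, p
typing: well-typed — term : R → P → P
ordered ✗ (h, r left unused)
linear ✗ (h, r left unused)
affine ✓ (at most one use each (f, p, h, r))
relevant ✗ (h, r left unused)
unrestricted ✓ (well-typed at R → P → P; no restrictions here)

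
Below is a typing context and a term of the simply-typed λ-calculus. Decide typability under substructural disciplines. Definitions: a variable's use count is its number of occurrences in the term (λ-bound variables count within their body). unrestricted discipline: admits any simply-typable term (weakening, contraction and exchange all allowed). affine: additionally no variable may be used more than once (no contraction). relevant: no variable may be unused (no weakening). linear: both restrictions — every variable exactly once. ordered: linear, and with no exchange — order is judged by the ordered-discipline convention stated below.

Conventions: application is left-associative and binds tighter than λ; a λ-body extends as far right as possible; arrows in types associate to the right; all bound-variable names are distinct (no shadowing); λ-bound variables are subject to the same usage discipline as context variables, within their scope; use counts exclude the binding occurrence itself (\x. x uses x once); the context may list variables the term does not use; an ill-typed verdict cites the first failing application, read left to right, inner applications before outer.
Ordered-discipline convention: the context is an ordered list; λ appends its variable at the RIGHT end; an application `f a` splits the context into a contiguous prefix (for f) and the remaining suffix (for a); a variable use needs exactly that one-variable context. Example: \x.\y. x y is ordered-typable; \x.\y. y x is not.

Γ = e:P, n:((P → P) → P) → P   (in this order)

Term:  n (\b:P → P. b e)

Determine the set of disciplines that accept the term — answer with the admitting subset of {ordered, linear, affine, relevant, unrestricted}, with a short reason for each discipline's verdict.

accepted by: linear, affine, relevant, unrestricted
use counts: e: 1; n: 1; b (λ-bound): 1
uses in reading order: n, b, e
typing: well-typed — term : P
ordered: ✗, no contiguous prefix/suffix split fits n, b, e
linear: ✓, exactly-once usage across e, n, b
affine: ✓, e, n, b: no repeats, contraction unneeded
relevant: ✓, every one of e, n, b appears
unrestricted: ✓, typability at P is all that's needed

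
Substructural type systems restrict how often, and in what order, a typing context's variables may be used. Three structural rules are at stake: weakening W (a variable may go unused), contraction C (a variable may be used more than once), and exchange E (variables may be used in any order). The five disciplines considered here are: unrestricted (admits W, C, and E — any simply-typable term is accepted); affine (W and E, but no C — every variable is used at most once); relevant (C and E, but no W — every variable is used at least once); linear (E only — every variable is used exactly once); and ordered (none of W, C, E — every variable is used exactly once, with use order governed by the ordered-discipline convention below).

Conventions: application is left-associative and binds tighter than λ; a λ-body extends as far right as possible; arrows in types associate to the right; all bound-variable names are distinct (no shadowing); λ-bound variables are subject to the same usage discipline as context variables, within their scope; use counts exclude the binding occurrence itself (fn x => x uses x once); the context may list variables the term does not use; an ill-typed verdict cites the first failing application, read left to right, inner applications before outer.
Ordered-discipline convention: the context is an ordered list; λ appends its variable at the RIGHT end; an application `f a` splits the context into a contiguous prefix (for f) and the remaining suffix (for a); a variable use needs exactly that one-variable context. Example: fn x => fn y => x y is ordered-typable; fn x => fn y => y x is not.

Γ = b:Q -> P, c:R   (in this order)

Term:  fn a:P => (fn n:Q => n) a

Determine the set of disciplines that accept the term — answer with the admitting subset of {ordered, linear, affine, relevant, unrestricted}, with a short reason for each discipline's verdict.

accepted by: none
usage: b: 0×; c: 0×; a [bound]: 1×; n [bound]: 1×
use order (left to right): n, a
typing: ill-typed: an argument P mismatches the expected Q
ordered: ✗ — fails simple typing
linear: ✗ — a type mismatch blocks all five
affine: ✗ — the type mismatch rejects it
relevant: ✗ — not simply typable
unrestricted: ✗ — fails simple typing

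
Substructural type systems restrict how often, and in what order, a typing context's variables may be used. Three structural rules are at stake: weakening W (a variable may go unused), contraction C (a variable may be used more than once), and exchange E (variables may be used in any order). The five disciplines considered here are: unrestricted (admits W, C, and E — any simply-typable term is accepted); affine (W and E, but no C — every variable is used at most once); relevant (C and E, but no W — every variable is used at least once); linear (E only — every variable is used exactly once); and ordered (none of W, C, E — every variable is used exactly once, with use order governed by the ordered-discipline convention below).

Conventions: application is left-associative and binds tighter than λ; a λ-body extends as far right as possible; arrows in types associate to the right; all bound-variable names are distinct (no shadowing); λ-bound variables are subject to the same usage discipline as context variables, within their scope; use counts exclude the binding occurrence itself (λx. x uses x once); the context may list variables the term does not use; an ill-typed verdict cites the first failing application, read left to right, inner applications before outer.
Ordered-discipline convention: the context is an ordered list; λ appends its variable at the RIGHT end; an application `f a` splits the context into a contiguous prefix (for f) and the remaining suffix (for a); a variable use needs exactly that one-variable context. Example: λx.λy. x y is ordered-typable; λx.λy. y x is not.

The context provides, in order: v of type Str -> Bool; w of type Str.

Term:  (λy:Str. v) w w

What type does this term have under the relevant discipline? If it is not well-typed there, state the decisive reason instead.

not well-typed under relevant — y never used (weakening)
usage: v: 1×; w: 2×; y (λ-bound): 0×
order of uses: v, w, w
typing: well-typed at Bool
per-discipline verdicts: ordered ✗, linear ✗, affine ✗, relevant ✗, unrestricted ✓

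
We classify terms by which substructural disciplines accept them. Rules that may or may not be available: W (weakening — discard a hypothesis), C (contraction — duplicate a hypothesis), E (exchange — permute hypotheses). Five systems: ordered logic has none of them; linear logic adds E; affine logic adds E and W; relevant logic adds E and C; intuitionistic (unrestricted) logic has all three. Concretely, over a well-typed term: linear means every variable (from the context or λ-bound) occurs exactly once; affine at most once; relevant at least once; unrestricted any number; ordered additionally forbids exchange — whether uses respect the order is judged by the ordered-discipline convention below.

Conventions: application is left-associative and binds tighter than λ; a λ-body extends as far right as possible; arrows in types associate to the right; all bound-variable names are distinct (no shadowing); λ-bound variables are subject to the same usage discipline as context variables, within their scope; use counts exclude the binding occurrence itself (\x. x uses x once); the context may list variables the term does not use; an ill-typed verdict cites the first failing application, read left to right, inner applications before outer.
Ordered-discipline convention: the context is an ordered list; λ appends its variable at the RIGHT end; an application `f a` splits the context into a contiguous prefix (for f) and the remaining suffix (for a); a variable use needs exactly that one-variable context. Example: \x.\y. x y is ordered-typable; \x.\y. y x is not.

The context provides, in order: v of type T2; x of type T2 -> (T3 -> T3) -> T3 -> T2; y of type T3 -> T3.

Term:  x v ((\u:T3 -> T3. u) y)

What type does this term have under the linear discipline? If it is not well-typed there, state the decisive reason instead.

term : T3 -> T2
variable uses: v: 1×, x: 1×, y: 1×, u (λ-bound): 1×
use order (left to right): x, v, u, y
typing: ✓ — T3 -> T2
summary: ordered ✗ | linear ✓ | affine ✓ | relevant ✓ | unrestricted ✓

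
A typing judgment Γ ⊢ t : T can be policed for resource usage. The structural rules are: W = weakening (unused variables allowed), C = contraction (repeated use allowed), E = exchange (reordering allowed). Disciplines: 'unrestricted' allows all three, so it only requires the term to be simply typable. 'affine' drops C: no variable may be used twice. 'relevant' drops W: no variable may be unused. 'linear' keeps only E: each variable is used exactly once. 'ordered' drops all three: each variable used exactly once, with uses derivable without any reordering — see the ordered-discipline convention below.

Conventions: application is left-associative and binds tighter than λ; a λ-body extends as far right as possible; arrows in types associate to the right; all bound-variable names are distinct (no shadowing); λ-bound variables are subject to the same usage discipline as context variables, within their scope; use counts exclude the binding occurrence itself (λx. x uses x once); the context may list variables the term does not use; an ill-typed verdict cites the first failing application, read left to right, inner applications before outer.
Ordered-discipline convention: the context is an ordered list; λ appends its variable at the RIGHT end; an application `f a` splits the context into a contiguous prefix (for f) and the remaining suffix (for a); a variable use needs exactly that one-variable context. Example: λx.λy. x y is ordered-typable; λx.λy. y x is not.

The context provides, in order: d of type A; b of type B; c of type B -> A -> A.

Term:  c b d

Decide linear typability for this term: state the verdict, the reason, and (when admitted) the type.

yes — d, b, c: one use apiece; term : A
variable uses: d=1, b=1, c=1
left-to-right use order: c, b, d
typing: well-typed — term : A
all disciplines: ordered ✗; linear ✓; affine ✓; relevant ✓; unrestricted ✓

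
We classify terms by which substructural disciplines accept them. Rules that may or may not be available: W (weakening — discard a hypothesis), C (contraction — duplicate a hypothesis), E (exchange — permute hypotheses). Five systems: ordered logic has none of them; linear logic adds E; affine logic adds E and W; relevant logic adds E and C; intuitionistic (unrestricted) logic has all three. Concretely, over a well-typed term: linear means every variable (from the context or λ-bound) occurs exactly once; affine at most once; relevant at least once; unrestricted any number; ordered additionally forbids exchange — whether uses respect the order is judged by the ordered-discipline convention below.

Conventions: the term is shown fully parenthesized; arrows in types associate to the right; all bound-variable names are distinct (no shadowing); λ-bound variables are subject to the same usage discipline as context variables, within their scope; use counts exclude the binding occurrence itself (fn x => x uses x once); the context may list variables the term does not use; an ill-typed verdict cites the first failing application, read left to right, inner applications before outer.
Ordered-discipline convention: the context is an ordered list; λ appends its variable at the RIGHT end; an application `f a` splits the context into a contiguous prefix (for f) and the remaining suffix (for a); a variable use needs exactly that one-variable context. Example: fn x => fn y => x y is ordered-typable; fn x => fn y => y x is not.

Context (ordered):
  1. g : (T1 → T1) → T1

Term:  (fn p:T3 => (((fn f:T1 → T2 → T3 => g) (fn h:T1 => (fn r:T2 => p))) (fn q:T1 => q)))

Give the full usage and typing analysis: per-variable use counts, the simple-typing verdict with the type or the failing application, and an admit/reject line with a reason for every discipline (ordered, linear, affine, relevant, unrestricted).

variable uses: g=1, p [bound]=1, f [bound]=0, h [bound]=0, r [bound]=0, q [bound]=1
order of uses: g, p, q
typing: the term checks, with type T3 → T1
ordered ✗ (unused: f, h, r — weakening required)
linear ✗ (unused: f, h, r — weakening required)
affine ✓ (at most one use each (g, p, f, h, r, q))
relevant ✗ (unused: f, h, r — weakening required)
unrestricted ✓ (typability at T3 → T1 is all that's needed)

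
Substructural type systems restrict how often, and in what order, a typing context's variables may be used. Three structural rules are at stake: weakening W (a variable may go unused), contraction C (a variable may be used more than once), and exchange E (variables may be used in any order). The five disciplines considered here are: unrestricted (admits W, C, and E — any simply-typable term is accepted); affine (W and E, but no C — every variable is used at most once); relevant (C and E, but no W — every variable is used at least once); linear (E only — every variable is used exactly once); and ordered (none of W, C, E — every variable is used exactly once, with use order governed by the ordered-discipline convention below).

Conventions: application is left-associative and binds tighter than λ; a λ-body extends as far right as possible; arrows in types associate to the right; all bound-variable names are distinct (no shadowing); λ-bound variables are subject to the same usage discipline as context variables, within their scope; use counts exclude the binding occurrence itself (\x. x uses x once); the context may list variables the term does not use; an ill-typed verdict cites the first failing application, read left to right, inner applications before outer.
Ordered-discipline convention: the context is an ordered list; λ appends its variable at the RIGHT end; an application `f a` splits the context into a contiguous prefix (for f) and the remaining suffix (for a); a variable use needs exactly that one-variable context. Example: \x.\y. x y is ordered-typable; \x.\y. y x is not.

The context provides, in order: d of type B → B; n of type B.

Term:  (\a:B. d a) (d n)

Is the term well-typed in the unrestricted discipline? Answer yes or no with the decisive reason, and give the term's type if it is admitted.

yes — typability at B is all that's needed; term : B
counts: d: 2×, n: 1×, a [bound]: 1×
uses in reading order: d, a, d, n
typing: well-typed — term : B
across the five disciplines: ordered ✗; linear ✗; affine ✗; relevant ✓; unrestricted ✓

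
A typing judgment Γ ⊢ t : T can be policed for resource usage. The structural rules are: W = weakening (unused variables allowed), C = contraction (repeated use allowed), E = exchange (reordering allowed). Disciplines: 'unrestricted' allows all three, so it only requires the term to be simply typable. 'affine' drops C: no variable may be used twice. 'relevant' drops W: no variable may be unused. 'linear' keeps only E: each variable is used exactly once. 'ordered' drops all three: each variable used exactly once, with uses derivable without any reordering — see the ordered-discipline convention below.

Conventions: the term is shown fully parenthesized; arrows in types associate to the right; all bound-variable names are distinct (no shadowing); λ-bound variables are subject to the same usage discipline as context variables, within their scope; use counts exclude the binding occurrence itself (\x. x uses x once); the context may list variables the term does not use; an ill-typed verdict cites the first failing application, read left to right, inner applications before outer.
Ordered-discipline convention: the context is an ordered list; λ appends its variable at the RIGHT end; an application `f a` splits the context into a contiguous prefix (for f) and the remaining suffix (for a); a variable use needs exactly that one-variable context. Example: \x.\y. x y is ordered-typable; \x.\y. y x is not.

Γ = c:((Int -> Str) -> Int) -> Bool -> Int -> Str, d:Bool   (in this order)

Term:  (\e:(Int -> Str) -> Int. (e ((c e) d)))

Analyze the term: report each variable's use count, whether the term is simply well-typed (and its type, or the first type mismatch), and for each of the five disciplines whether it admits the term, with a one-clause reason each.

usage: c ×1, d ×1, e (bound) ×2
use order (left to right): e, c, e, d
typing: well-typed — term : ((Int -> Str) -> Int) -> Int
ordered: ✗, uses contraction: e ×2
linear: ✗, uses contraction: e ×2
affine: ✗, uses contraction: e ×2
relevant: ✓, c, d, e: all used, weakening unneeded
unrestricted: ✓, typability at ((Int -> Str) -> Int) -> Int is all that's needed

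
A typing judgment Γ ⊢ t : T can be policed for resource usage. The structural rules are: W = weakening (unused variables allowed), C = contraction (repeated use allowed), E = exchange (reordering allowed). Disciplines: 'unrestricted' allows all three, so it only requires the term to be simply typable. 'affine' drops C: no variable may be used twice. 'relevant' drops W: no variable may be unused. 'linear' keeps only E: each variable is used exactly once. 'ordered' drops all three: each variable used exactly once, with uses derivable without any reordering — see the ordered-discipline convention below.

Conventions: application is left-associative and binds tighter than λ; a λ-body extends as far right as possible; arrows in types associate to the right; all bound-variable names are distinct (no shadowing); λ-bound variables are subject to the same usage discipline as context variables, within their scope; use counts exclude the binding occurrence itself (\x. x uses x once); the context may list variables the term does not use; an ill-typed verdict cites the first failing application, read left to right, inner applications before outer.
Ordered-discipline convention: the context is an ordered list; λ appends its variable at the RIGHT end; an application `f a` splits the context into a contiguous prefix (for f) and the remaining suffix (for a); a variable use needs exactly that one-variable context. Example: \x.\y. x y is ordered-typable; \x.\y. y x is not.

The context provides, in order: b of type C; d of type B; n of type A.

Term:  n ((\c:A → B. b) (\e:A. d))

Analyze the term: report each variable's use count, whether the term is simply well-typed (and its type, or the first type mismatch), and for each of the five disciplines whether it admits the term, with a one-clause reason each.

counts: b: 1×, d: 1×, n: 1×, c [bound]: 0×, e [bound]: 0×
left-to-right use order: n, b, d
typing: ill-typed: can't apply a value of type A
ordered: ✗ — a type mismatch blocks all five
linear: ✗ — the type mismatch rejects it
affine: ✗ — not simply typable
relevant: ✗ — fails simple typing
unrestricted: ✗ — a type mismatch blocks all five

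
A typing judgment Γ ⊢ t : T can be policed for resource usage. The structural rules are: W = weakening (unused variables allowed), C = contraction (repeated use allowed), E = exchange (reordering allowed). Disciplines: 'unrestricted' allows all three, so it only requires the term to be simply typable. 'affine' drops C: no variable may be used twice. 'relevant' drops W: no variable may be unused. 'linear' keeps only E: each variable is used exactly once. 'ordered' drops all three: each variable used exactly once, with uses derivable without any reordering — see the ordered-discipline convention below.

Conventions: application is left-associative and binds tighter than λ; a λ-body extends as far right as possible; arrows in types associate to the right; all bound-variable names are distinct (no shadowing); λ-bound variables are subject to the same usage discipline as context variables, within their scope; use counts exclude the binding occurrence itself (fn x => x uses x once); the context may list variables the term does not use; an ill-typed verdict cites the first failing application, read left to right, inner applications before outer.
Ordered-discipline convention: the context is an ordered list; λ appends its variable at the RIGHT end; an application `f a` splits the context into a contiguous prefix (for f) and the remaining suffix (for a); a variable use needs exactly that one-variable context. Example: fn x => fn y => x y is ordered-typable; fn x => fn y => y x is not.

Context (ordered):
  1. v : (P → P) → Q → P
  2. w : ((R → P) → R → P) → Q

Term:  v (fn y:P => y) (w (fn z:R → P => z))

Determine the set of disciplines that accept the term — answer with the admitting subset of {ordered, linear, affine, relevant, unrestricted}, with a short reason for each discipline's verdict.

accepted by: ordered, linear, affine, relevant, unrestricted
variable uses: v: 1; w: 1; y (λ-bound): 1; z (λ-bound): 1
left-to-right use order: v, y, w, z
typing: ✓ — P
ordered ✓ (v, w, y, z once each; derivable with no W/C/E)
linear ✓ (v, w, y, z: one use apiece)
affine ✓ (none of v, w, y, z used more than once)
relevant ✓ (at least one use each (v, w, y, z))
unrestricted ✓ (simply typable at P; W, C, E all held)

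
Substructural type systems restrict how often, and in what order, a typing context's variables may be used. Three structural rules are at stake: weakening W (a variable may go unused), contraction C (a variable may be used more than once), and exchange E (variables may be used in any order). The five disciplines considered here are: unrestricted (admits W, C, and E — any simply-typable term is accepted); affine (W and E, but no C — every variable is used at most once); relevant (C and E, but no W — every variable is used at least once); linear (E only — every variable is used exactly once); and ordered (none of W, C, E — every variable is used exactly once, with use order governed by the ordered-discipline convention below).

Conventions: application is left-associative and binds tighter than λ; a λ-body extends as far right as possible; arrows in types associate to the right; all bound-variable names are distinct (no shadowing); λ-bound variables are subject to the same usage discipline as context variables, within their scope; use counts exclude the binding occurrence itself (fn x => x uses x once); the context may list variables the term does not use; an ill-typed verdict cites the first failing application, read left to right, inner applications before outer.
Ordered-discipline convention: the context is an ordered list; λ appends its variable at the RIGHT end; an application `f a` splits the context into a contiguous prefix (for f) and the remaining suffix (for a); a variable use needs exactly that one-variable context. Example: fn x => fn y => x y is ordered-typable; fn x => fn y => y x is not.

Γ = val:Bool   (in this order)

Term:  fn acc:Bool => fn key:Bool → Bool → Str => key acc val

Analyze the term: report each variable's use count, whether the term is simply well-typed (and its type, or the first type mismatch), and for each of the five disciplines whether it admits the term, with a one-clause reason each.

usage: val=1; acc [bound]=1; key [bound]=1
use order (left to right): key, acc, val
typing: the term checks, with type Bool → (Bool → Bool → Str) → Str
ordered: ✗ — needs exchange: uses follow key, acc, val
linear: ✓ — val, acc, key: one use apiece
affine: ✓ — no duplicate uses among val, acc, key
relevant: ✓ — none of val, acc, key goes unused
unrestricted: ✓ — typability at Bool → (Bool → Bool → Str) → Str is all that's needed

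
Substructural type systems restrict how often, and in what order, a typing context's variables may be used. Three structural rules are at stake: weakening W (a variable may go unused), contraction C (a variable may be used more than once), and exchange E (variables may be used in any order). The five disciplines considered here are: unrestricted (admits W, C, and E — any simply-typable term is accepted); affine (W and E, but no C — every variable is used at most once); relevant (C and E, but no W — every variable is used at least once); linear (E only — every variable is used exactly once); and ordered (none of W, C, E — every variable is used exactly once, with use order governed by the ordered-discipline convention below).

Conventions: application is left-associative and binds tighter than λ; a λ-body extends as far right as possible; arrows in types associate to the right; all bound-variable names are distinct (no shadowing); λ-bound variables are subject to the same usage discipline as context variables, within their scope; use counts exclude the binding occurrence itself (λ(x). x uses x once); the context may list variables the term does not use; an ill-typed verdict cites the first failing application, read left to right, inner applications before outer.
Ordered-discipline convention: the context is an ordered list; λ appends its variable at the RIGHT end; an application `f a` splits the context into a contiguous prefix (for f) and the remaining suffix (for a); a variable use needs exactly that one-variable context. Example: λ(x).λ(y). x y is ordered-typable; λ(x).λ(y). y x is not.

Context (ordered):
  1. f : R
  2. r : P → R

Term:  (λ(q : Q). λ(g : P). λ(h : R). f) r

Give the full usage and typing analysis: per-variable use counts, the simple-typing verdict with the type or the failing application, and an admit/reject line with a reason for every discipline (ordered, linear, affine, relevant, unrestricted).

usage: f: 1; r: 1; q (λ-bound): 0; g (λ-bound): 0; h (λ-bound): 0
left-to-right use order: f, r
typing: ill-typed: a function awaiting Q gets P → R
ordered: ✗ — the type mismatch rejects it
linear: ✗ — not simply typable
affine: ✗ — fails simple typing
relevant: ✗ — a type mismatch blocks all five
unrestricted: ✗ — the type mismatch rejects it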